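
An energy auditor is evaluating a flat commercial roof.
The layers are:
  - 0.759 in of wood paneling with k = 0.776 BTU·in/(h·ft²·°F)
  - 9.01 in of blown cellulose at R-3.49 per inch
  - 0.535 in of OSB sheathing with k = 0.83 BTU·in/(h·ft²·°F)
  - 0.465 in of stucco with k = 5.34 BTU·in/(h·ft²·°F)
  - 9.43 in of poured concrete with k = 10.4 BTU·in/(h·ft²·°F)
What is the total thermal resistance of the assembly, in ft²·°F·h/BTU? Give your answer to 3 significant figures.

0.759/0.776 = 0.9781
9.01 × 3.49 = 31.44
0.535/0.83 = 0.6446
0.465/5.34 = 0.08708
9.43/10.4 = 0.9067
R_total = 0.9781 + 31.44 + 0.6446 + 0.08708 + 0.9067 = 34.06 ft²·°F·h/BTU

34.1 ft²·°F·h/BTU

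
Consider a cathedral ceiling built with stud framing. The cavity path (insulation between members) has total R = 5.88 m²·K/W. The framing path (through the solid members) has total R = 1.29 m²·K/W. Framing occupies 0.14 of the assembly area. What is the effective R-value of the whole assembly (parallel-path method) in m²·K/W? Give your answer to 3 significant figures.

3.92 m²·K/W

U_eff = 0.86/5.88 + 0.14/1.29 = 0.1463 + 0.1085 = 0.2548
R_eff = 1/U_eff = 3.925 m²·K/W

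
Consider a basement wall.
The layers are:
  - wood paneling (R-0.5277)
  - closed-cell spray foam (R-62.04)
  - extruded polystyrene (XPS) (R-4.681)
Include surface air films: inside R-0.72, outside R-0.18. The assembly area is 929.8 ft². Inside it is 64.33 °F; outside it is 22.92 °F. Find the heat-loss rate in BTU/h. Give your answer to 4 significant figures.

565.0 BTU/h

R_total = 0.72 + 0.5277 + 62.04 + 4.681 + 0.18 = 68.149 ft²·°F·h/BTU
Q = A·ΔT/R = 929.8 × (64.33 − 22.92) / 68.149 = 564.99 BTU/h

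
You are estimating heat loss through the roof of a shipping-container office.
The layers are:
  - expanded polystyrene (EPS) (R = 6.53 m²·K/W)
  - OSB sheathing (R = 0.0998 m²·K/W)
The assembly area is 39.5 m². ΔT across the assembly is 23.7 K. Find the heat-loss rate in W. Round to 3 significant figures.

R_total = 6.53 + 0.0998 = 6.63 m²·K/W
Q = A·ΔT/R = 39.5 × 23.7 / 6.63 = 141.2 W

141 W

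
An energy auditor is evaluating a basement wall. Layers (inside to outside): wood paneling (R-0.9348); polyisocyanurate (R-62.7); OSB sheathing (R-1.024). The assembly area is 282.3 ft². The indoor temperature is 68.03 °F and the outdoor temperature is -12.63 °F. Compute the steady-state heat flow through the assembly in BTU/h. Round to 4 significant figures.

R_total = 0.9348 + 62.7 + 1.024 = 64.659 ft²·°F·h/BTU
Q = A·ΔT/R = 282.3 × (68.03 − (-12.63)) / 64.659 = 352.16 BTU/h

352.2 BTU/h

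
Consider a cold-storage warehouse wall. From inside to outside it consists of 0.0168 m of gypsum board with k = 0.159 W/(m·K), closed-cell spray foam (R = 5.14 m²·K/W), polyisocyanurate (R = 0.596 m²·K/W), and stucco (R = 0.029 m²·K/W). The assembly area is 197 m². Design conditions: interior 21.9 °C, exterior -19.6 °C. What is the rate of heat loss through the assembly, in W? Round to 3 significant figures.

0.0168/0.159 = 0.1057
R_total = 0.1057 + 5.14 + 0.596 + 0.029 = 5.871 m²·K/W
Q = A·ΔT/R = 197 × (21.9 − (-19.6)) / 5.871 = 1393 W

1390 W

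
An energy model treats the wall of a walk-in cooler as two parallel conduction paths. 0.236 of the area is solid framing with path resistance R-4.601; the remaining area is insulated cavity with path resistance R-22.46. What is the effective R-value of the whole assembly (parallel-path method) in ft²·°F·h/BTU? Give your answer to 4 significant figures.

U_eff = 0.764/22.46 + 0.236/4.601 = 0.034016 + 0.051293 = 0.085309
R_eff = 1/U_eff = 11.722 ft²·°F·h/BTU

11.72 ft²·°F·h/BTU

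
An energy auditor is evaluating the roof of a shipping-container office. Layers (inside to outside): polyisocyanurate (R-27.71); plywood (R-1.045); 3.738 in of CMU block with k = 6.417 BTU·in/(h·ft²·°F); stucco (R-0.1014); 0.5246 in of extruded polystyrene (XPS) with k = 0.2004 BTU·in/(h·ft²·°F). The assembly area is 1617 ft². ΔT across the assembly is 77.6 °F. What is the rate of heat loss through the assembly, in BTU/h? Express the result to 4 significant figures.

3.738/6.417 = 0.58252
0.5246/0.2004 = 2.6178
R_total = 27.71 + 1.045 + 0.58252 + 0.1014 + 2.6178 = 32.057 ft²·°F·h/BTU
Q = A·ΔT/R = 1617 × 77.6 / 32.057 = 3914.3 BTU/h

3914 BTU/h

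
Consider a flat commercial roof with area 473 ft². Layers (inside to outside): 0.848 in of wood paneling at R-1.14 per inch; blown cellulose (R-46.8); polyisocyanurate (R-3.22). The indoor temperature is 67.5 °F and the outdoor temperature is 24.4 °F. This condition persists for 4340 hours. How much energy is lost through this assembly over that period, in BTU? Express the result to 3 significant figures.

1740000 BTU

0.848 × 1.14 = 0.9667
R_total = 0.9667 + 46.8 + 3.22 = 50.99 ft²·°F·h/BTU
Q = 473 × (67.5 − 24.4) / 50.99 = 399.8 BTU/h
E = 399.8 × 4340 = 1735000 BTU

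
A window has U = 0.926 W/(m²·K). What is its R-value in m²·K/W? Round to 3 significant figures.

1.08 m²·K/W

R = 1/U = 1/0.926 = 1.08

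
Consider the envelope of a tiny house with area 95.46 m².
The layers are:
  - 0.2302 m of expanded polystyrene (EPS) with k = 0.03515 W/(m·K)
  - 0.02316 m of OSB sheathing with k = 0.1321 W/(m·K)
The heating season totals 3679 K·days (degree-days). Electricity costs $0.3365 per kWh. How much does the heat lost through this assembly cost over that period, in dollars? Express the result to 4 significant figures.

421.8 dollars

0.2302/0.03515 = 6.5491
0.02316/0.1321 = 0.17532
R_total = 6.5491 + 0.17532 = 6.7244 m²·K/W
E = A × HDD × 24 / R / 1000 = 95.46 × 3679 × 24 / 6.7244 / 1000 = 1253.5 kWh
Cost = 1253.5 × 0.3365 = $421.79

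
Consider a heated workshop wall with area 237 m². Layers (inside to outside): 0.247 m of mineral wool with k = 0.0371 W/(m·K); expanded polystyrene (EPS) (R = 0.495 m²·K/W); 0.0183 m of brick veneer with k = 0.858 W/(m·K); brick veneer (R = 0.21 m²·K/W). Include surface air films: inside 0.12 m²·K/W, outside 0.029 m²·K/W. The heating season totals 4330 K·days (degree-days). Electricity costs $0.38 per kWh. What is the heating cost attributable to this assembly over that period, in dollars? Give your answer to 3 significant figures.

0.247/0.0371 = 6.658
0.0183/0.858 = 0.02133
R_total = 0.12 + 6.658 + 0.495 + 0.02133 + 0.21 + 0.029 = 7.533 m²·K/W
E = A × HDD × 24 / R / 1000 = 237 × 4330 × 24 / 7.533 / 1000 = 3269 kWh
Cost = 3269 × 0.38 = $1242

1240 dollars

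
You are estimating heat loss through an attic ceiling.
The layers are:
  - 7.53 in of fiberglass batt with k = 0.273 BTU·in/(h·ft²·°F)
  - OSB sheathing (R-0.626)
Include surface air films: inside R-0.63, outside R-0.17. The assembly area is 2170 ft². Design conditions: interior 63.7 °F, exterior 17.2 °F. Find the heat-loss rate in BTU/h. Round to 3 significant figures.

7.53/0.273 = 27.58
R_total = 0.63 + 27.58 + 0.626 + 0.17 = 29.01 ft²·°F·h/BTU
Q = A·ΔT/R = 2170 × (63.7 − 17.2) / 29.01 = 3478 BTU/h

3480 BTU/h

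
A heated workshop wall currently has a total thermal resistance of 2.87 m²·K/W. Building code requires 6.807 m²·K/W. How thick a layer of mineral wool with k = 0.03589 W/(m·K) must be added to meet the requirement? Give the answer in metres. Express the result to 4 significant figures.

0.1413 m

ΔR = 6.807 − 2.87 = 3.937 m²·K/W
L = ΔR × k = 3.937 × 0.03589 = 0.1413 m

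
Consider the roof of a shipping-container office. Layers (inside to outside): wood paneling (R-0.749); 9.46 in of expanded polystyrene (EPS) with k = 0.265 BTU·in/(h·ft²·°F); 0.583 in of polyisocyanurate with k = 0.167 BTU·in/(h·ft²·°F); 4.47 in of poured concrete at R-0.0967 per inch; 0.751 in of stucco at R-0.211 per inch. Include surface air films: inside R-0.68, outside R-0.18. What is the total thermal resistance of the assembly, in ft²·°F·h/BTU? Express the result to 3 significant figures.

41.4 ft²·°F·h/BTU

9.46/0.265 = 35.7
0.583/0.167 = 3.491
4.47 × 0.0967 = 0.4322
0.751 × 0.211 = 0.1585
R_total = 0.68 + 0.749 + 35.7 + 3.491 + 0.4322 + 0.1585 + 0.18 = 41.39 ft²·°F·h/BTU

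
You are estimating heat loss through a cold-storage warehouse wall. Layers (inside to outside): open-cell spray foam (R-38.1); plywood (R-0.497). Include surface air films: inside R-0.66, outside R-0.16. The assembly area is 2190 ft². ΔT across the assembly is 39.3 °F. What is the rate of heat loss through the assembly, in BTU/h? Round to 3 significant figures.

R_total = 0.66 + 38.1 + 0.497 + 0.16 = 39.42 ft²·°F·h/BTU
Q = A·ΔT/R = 2190 × 39.3 / 39.42 = 2183 BTU/h

2180 BTU/h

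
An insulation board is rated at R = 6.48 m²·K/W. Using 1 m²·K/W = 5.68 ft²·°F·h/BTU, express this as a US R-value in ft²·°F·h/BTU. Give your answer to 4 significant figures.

36.81 ft²·°F·h/BTU

R_US = 6.48 × 5.68 = 36.806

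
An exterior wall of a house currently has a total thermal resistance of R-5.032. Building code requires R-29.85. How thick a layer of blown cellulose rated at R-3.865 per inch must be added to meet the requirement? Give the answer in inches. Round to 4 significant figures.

6.421 in

ΔR = 29.85 − 5.032 = 24.818 ft²·°F·h/BTU
L = ΔR / (R/in) = 24.818/3.865 = 6.4212 in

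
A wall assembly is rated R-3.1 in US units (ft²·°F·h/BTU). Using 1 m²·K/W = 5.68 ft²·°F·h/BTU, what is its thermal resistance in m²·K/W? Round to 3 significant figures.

R_SI = 3.1/5.68 = 0.5458

0.546 m²·K/W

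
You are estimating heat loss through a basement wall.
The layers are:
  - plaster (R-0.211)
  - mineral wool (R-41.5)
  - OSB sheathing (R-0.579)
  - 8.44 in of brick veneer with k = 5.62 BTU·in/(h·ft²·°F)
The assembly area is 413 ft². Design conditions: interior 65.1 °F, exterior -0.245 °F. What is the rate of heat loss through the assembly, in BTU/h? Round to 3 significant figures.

8.44/5.62 = 1.502
R_total = 0.211 + 41.5 + 0.579 + 1.502 = 43.79 ft²·°F·h/BTU
Q = A·ΔT/R = 413 × (65.1 − (-0.245)) / 43.79 = 616.3 BTU/h

616 BTU/h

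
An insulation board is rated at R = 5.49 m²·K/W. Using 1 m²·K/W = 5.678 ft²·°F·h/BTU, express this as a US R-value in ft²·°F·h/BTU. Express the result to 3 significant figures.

31.2 ft²·°F·h/BTU

R_US = 5.49 × 5.678 = 31.17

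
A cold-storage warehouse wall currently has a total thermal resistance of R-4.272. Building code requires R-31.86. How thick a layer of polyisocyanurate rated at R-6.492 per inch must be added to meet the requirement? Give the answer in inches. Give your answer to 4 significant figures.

ΔR = 31.86 − 4.272 = 27.588 ft²·°F·h/BTU
L = ΔR / (R/in) = 27.588/6.492 = 4.2495 in

4.250 in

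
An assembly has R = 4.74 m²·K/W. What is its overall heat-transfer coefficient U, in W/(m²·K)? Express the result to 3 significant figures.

U = 1/R = 1/4.74 = 0.211

0.211 W/(m²·K)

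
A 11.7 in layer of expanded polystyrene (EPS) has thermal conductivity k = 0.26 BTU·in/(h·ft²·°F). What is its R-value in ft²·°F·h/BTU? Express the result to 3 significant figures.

R = L/k = 11.7/0.26 = 45 ft²·°F·h/BTU

45.0 ft²·°F·h/BTU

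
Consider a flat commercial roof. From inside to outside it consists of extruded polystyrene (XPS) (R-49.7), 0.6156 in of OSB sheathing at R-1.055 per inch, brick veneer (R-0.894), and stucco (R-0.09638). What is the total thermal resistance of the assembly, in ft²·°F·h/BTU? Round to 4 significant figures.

51.34 ft²·°F·h/BTU

0.6156 × 1.055 = 0.64946
R_total = 49.7 + 0.64946 + 0.894 + 0.09638 = 51.34 ft²·°F·h/BTU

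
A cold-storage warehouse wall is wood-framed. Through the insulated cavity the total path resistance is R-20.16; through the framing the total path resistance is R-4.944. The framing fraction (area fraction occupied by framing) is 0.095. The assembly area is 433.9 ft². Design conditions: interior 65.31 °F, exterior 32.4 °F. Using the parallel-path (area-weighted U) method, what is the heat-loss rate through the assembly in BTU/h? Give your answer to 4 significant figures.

U_eff = 0.905/20.16 + 0.095/4.944 = 0.044891 + 0.019215 = 0.064106
R_eff = 1/U_eff = 15.599 ft²·°F·h/BTU
Q = 433.9 × (65.31 − 32.4) / 15.599 = 915.41 BTU/h

915.4 BTU/h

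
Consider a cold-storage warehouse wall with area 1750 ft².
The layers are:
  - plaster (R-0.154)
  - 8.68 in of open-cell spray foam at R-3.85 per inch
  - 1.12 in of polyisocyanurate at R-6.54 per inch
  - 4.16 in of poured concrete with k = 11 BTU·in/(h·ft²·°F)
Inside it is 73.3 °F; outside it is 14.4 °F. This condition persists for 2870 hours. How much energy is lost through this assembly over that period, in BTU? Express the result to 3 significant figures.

8.68 × 3.85 = 33.42
1.12 × 6.54 = 7.325
4.16/11 = 0.3782
R_total = 0.154 + 33.42 + 7.325 + 0.3782 = 41.27 ft²·°F·h/BTU
Q = 1750 × (73.3 − 14.4) / 41.27 = 2497 BTU/h
E = 2497 × 2870 = 7167000 BTU

7170000 BTU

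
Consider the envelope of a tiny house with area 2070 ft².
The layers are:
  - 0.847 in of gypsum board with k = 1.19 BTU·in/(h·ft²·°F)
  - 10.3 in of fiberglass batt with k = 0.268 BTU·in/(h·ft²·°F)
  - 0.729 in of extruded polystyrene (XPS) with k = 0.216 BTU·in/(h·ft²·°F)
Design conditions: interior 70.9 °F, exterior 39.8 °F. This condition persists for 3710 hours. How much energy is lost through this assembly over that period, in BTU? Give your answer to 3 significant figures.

0.847/1.19 = 0.7118
10.3/0.268 = 38.43
0.729/0.216 = 3.375
R_total = 0.7118 + 38.43 + 3.375 = 42.52 ft²·°F·h/BTU
Q = 2070 × (70.9 − 39.8) / 42.52 = 1514 BTU/h
E = 1514 × 3710 = 5617000 BTU

5620000 BTU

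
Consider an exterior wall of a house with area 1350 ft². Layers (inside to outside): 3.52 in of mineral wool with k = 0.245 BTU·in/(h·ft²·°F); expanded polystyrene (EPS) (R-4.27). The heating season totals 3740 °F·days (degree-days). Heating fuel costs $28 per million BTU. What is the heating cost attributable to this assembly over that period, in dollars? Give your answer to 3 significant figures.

182 dollars

3.52/0.245 = 14.37
R_total = 14.37 + 4.27 = 18.64 ft²·°F·h/BTU
E = A × HDD × 24 / R = 1350 × 3740 × 24 / 18.64 = 6502000 BTU
Cost = 6502000/10⁶ × 28 = $182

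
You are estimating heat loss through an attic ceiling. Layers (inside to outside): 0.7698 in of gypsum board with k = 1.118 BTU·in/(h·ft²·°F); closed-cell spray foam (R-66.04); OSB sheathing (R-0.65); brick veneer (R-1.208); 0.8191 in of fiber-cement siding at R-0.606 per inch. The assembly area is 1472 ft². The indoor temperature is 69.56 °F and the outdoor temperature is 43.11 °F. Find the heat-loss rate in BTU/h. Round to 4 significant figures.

0.7698/1.118 = 0.68855
0.8191 × 0.606 = 0.49637
R_total = 0.68855 + 66.04 + 0.65 + 1.208 + 0.49637 = 69.083 ft²·°F·h/BTU
Q = A·ΔT/R = 1472 × (69.56 − 43.11) / 69.083 = 563.59 BTU/h

563.6 BTU/h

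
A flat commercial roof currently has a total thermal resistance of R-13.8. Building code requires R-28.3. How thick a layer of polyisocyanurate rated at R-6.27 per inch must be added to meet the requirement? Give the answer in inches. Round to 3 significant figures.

ΔR = 28.3 − 13.8 = 14.5 ft²·°F·h/BTU
L = ΔR / (R/in) = 14.5/6.27 = 2.313 in

2.31 in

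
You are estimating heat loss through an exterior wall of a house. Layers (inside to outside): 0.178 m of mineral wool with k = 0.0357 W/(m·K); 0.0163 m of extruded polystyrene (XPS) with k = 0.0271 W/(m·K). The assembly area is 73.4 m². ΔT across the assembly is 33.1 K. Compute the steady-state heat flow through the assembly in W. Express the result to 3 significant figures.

435 W

0.178/0.0357 = 4.986
0.0163/0.0271 = 0.6015
R_total = 4.986 + 0.6015 = 5.587 m²·K/W
Q = A·ΔT/R = 73.4 × 33.1 / 5.587 = 434.8 W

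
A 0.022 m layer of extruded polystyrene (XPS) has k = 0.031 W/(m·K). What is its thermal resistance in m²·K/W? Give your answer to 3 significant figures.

0.710 m²·K/W

R = L/k = 0.022/0.031 = 0.7097 m²·K/W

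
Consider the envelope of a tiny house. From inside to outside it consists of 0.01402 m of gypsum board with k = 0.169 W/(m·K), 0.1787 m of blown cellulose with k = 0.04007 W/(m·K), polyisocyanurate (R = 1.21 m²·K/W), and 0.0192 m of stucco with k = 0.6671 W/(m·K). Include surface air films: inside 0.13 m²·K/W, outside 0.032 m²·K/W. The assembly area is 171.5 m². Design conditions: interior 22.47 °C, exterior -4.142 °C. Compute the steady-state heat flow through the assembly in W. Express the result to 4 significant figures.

0.01402/0.169 = 0.082959
0.1787/0.04007 = 4.4597
0.0192/0.6671 = 0.028781
R_total = 0.13 + 0.082959 + 4.4597 + 1.21 + 0.028781 + 0.032 = 5.9434 m²·K/W
Q = A·ΔT/R = 171.5 × (22.47 − (-4.142)) / 5.9434 = 767.9 W

767.9 W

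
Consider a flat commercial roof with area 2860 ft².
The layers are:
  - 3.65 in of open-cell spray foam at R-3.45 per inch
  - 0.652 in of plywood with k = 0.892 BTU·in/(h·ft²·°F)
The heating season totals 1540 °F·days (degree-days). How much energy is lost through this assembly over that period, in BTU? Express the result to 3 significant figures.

3.65 × 3.45 = 12.59
0.652/0.892 = 0.7309
R_total = 12.59 + 0.7309 = 13.32 ft²·°F·h/BTU
E = A × HDD × 24 / R = 2860 × 1540 × 24 / 13.32 = 7934000 BTU

7930000 BTU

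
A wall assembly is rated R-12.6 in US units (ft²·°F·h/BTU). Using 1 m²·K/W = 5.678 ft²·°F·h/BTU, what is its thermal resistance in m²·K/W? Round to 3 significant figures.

R_SI = 12.6/5.678 = 2.219

2.22 m²·K/W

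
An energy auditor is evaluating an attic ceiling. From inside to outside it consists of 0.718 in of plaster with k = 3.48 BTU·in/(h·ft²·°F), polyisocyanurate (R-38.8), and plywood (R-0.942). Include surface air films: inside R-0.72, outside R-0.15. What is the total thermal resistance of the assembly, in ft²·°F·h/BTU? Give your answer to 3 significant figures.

0.718/3.48 = 0.2063
R_total = 0.72 + 0.2063 + 38.8 + 0.942 + 0.15 = 40.82 ft²·°F·h/BTU

40.8 ft²·°F·h/BTU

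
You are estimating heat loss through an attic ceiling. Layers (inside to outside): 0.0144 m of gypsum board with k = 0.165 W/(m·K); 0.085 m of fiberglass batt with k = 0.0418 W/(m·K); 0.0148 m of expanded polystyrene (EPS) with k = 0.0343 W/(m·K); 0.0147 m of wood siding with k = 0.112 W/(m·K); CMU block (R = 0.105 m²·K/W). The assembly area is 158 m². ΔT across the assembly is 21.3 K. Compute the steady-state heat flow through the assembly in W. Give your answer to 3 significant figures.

1210 W

0.0144/0.165 = 0.08727
0.085/0.0418 = 2.033
0.0148/0.0343 = 0.4315
0.0147/0.112 = 0.1313
R_total = 0.08727 + 2.033 + 0.4315 + 0.1313 + 0.105 = 2.789 m²·K/W
Q = A·ΔT/R = 158 × 21.3 / 2.789 = 1207 W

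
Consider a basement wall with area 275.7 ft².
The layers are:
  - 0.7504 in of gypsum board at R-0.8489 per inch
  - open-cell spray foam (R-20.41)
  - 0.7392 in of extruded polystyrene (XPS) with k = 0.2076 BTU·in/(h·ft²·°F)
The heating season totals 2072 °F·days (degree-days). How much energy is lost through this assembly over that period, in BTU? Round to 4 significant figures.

557100 BTU

0.7504 × 0.8489 = 0.63701
0.7392/0.2076 = 3.5607
R_total = 0.63701 + 20.41 + 3.5607 = 24.608 ft²·°F·h/BTU
E = A × HDD × 24 / R = 275.7 × 2072 × 24 / 24.608 = 557140 BTU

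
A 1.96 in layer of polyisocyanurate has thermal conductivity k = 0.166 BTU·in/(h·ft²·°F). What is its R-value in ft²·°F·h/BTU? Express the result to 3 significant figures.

R = L/k = 1.96/0.166 = 11.81 ft²·°F·h/BTU

11.8 ft²·°F·h/BTU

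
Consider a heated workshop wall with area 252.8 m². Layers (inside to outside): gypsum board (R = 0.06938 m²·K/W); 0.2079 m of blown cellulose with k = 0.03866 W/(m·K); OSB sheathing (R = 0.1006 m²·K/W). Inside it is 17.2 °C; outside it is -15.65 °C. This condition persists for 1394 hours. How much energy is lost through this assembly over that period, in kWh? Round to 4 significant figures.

0.2079/0.03866 = 5.3777
R_total = 0.06938 + 5.3777 + 0.1006 = 5.5476 m²·K/W
Q = 252.8 × (17.2 − (-15.65)) / 5.5476 = 1496.9 W
E = 1496.9 W × 1394 h / 1000 = 2086.7 kWh

2087 kWh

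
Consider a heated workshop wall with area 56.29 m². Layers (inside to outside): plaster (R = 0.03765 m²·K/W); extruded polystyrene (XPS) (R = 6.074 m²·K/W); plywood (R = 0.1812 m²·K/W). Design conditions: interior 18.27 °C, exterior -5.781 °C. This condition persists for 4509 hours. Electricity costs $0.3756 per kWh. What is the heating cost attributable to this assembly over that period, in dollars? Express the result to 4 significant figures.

364.4 dollars

R_total = 0.03765 + 6.074 + 0.1812 = 6.2928 m²·K/W
Q = 56.29 × (18.27 − (-5.781)) / 6.2928 = 215.14 W
E = 215.14 W × 4509 h / 1000 = 970.06 kWh
Cost = 970.06 × 0.3756 = $364.35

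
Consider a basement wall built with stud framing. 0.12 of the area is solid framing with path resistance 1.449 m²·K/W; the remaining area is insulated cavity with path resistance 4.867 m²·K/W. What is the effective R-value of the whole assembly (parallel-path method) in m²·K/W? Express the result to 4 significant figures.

U_eff = 0.88/4.867 + 0.12/1.449 = 0.18081 + 0.082816 = 0.26363
R_eff = 1/U_eff = 3.7933 m²·K/W

3.793 m²·K/W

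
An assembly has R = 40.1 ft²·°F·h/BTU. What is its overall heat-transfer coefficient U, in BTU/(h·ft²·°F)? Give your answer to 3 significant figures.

0.0249 BTU/(h·ft²·°F)

U = 1/R = 1/40.1 = 0.02494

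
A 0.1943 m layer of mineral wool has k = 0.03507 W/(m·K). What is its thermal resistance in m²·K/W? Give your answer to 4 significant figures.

5.540 m²·K/W

R = L/k = 0.1943/0.03507 = 5.5403 m²·K/W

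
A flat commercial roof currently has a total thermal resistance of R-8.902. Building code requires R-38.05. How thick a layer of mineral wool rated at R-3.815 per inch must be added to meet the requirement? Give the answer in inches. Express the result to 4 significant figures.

ΔR = 38.05 − 8.902 = 29.148 ft²·°F·h/BTU
L = ΔR / (R/in) = 29.148/3.815 = 7.6404 in

7.640 in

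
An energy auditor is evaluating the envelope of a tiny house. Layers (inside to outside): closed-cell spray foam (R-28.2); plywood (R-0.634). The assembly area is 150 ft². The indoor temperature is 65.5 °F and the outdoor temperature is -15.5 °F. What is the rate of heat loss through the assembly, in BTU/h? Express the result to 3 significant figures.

R_total = 28.2 + 0.634 = 28.83 ft²·°F·h/BTU
Q = A·ΔT/R = 150 × (65.5 − (-15.5)) / 28.83 = 421.4 BTU/h

421 BTU/h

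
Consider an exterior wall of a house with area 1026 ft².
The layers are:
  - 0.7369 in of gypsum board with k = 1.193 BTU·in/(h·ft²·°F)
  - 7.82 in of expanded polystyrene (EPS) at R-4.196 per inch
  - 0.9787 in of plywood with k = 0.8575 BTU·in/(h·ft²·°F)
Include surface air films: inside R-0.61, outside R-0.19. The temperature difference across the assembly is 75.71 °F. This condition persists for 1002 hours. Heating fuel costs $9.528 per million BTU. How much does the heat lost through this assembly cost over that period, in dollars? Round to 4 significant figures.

0.7369/1.193 = 0.61769
7.82 × 4.196 = 32.813
0.9787/0.8575 = 1.1413
R_total = 0.61 + 0.61769 + 32.813 + 1.1413 + 0.19 = 35.372 ft²·°F·h/BTU
Q = 1026 × 75.71 / 35.372 = 2196.1 BTU/h
E = 2196.1 × 1002 = 2200500 BTU
Cost = 2200500/10⁶ × 9.528 = $20.966

20.97 dollars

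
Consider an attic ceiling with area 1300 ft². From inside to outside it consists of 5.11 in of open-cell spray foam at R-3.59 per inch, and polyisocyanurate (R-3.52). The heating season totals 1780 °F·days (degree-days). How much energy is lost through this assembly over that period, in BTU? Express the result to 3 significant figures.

5.11 × 3.59 = 18.34
R_total = 18.34 + 3.52 = 21.86 ft²·°F·h/BTU
E = A × HDD × 24 / R = 1300 × 1780 × 24 / 21.86 = 2540000 BTU

2540000 BTU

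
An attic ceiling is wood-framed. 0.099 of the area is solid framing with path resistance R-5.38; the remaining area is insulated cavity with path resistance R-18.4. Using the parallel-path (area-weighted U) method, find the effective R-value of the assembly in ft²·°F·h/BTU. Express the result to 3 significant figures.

14.8 ft²·°F·h/BTU

U_eff = 0.901/18.4 + 0.099/5.38 = 0.04897 + 0.0184 = 0.06737
R_eff = 1/U_eff = 14.84 ft²·°F·h/BTU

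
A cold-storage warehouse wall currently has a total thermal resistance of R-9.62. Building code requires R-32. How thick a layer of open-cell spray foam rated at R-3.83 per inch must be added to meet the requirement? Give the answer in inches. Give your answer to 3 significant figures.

5.84 in

ΔR = 32 − 9.62 = 22.38 ft²·°F·h/BTU
L = ΔR / (R/in) = 22.38/3.83 = 5.843 in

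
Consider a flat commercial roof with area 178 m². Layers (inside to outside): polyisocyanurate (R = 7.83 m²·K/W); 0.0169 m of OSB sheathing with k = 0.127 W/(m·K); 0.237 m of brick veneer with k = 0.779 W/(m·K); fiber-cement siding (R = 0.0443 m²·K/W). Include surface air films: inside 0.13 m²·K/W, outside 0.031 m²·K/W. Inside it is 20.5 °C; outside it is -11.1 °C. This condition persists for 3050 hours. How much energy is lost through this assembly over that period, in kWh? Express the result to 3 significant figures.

0.0169/0.127 = 0.1331
0.237/0.779 = 0.3042
R_total = 0.13 + 7.83 + 0.1331 + 0.3042 + 0.0443 + 0.031 = 8.473 m²·K/W
Q = 178 × (20.5 − (-11.1)) / 8.473 = 663.9 W
E = 663.9 W × 3050 h / 1000 = 2025 kWh

2020 kWh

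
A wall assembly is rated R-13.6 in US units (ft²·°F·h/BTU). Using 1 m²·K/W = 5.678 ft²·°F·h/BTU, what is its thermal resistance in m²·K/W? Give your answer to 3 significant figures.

2.40 m²·K/W

R_SI = 13.6/5.678 = 2.395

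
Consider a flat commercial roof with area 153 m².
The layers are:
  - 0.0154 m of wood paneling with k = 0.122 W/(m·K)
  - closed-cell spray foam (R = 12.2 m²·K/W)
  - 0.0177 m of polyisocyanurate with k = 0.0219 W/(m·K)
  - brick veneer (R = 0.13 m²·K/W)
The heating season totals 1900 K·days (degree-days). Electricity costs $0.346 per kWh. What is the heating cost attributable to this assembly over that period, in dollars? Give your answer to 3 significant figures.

182 dollars

0.0154/0.122 = 0.1262
0.0177/0.0219 = 0.8082
R_total = 0.1262 + 12.2 + 0.8082 + 0.13 = 13.26 m²·K/W
E = A × HDD × 24 / R / 1000 = 153 × 1900 × 24 / 13.26 / 1000 = 526 kWh
Cost = 526 × 0.346 = $182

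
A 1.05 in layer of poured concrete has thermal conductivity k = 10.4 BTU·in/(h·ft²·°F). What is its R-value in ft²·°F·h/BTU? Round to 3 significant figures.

0.101 ft²·°F·h/BTU

R = L/k = 1.05/10.4 = 0.101 ft²·°F·h/BTU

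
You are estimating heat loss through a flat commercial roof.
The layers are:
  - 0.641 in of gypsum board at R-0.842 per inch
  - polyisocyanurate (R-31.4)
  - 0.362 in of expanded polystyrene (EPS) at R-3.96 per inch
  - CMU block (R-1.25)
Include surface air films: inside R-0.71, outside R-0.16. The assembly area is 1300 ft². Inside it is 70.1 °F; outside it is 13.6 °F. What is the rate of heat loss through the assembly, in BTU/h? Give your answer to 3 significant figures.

0.641 × 0.842 = 0.5397
0.362 × 3.96 = 1.434
R_total = 0.71 + 0.5397 + 31.4 + 1.434 + 1.25 + 0.16 = 35.49 ft²·°F·h/BTU
Q = A·ΔT/R = 1300 × (70.1 − 13.6) / 35.49 = 2069 BTU/h

2070 BTU/h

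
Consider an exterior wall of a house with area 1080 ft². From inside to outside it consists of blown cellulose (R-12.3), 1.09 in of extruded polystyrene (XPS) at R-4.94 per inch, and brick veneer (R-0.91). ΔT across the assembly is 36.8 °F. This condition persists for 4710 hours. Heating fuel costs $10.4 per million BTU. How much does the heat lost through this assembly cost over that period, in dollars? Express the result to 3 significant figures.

105 dollars

1.09 × 4.94 = 5.385
R_total = 12.3 + 5.385 + 0.91 = 18.59 ft²·°F·h/BTU
Q = 1080 × 36.8 / 18.59 = 2137 BTU/h
E = 2137 × 4710 = 10070000 BTU
Cost = 10070000/10⁶ × 10.4 = $104.7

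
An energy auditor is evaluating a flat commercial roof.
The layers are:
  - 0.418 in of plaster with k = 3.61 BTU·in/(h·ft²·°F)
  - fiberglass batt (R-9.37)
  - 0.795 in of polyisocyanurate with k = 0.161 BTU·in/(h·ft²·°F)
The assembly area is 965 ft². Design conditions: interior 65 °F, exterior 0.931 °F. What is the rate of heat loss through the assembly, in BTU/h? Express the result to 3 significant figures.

0.418/3.61 = 0.1158
0.795/0.161 = 4.938
R_total = 0.1158 + 9.37 + 4.938 = 14.42 ft²·°F·h/BTU
Q = A·ΔT/R = 965 × (65 − 0.931) / 14.42 = 4286 BTU/h

4290 BTU/h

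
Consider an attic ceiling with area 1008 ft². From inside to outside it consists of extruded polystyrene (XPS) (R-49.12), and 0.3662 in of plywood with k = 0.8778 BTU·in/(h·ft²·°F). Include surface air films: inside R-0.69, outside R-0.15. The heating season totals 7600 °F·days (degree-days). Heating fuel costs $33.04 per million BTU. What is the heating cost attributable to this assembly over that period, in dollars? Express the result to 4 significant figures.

120.6 dollars

0.3662/0.8778 = 0.41718
R_total = 0.69 + 49.12 + 0.41718 + 0.15 = 50.377 ft²·°F·h/BTU
E = A × HDD × 24 / R = 1008 × 7600 × 24 / 50.377 = 3649700 BTU
Cost = 3649700/10⁶ × 33.04 = $120.58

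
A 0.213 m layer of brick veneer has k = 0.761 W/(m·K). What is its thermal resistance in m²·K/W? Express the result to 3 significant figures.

R = L/k = 0.213/0.761 = 0.2799 m²·K/W

0.280 m²·K/W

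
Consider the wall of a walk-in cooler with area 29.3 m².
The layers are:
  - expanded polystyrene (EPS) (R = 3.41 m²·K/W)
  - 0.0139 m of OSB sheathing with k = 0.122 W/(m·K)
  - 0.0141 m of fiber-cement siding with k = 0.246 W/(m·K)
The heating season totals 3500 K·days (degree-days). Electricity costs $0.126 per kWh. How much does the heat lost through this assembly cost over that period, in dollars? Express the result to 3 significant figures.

0.0139/0.122 = 0.1139
0.0141/0.246 = 0.05732
R_total = 3.41 + 0.1139 + 0.05732 = 3.581 m²·K/W
E = A × HDD × 24 / R / 1000 = 29.3 × 3500 × 24 / 3.581 / 1000 = 687.2 kWh
Cost = 687.2 × 0.126 = $86.59

86.6 dollars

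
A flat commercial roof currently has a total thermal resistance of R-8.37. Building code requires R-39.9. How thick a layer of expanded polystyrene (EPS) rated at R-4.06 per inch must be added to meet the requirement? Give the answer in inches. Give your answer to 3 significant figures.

ΔR = 39.9 − 8.37 = 31.53 ft²·°F·h/BTU
L = ΔR / (R/in) = 31.53/4.06 = 7.766 in

7.77 in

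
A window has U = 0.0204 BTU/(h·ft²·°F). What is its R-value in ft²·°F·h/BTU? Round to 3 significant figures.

49.0 ft²·°F·h/BTU

R = 1/U = 1/0.0204 = 49.02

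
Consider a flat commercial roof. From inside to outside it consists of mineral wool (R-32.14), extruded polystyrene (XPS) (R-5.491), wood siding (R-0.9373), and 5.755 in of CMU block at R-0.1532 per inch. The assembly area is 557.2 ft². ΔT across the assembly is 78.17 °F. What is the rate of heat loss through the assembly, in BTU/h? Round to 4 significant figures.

1104 BTU/h

5.755 × 0.1532 = 0.88167
R_total = 32.14 + 5.491 + 0.9373 + 0.88167 = 39.45 ft²·°F·h/BTU
Q = A·ΔT/R = 557.2 × 78.17 / 39.45 = 1104.1 BTU/h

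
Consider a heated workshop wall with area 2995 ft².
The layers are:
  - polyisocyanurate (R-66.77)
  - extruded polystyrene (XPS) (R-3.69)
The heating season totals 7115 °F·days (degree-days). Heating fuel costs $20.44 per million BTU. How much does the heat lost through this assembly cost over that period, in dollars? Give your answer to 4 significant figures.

148.4 dollars

R_total = 66.77 + 3.69 = 70.46 ft²·°F·h/BTU
E = A × HDD × 24 / R = 2995 × 7115 × 24 / 70.46 = 7258400 BTU
Cost = 7258400/10⁶ × 20.44 = $148.36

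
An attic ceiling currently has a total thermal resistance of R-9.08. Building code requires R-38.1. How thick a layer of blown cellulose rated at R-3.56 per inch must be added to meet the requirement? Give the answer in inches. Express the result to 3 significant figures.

ΔR = 38.1 − 9.08 = 29.02 ft²·°F·h/BTU
L = ΔR / (R/in) = 29.02/3.56 = 8.152 in

8.15 in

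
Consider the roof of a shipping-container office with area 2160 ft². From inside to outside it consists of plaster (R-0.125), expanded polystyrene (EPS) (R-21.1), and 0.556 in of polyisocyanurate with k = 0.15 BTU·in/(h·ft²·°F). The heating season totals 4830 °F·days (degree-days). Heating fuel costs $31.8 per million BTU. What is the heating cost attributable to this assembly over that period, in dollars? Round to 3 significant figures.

0.556/0.15 = 3.707
R_total = 0.125 + 21.1 + 3.707 = 24.93 ft²·°F·h/BTU
E = A × HDD × 24 / R = 2160 × 4830 × 24 / 24.93 = 10040000 BTU
Cost = 10040000/10⁶ × 31.8 = $319.4

319 dollars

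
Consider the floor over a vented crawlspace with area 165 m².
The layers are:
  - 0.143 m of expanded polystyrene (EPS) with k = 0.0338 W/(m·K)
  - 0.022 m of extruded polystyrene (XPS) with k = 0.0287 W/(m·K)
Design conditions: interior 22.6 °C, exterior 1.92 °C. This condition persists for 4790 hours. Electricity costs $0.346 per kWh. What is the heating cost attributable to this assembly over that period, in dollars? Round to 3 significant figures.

0.143/0.0338 = 4.231
0.022/0.0287 = 0.7666
R_total = 4.231 + 0.7666 = 4.997 m²·K/W
Q = 165 × (22.6 − 1.92) / 4.997 = 682.8 W
E = 682.8 W × 4790 h / 1000 = 3271 kWh
Cost = 3271 × 0.346 = $1132

1130 dollars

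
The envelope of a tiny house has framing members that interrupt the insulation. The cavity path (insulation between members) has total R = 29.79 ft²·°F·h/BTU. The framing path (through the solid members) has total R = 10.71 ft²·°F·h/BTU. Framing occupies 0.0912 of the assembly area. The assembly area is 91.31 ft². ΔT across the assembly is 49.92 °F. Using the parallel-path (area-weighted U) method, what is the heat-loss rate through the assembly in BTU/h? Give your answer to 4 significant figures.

U_eff = 0.9088/29.79 + 0.0912/10.71 = 0.030507 + 0.0085154 = 0.039022
R_eff = 1/U_eff = 25.626 ft²·°F·h/BTU
Q = 91.31 × 49.92 / 25.626 = 177.87 BTU/h

177.9 BTU/h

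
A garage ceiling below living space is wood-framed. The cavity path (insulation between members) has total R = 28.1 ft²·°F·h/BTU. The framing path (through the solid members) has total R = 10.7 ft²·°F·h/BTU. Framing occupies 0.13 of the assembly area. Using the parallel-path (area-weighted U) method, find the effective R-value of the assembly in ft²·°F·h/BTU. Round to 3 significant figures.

23.2 ft²·°F·h/BTU

U_eff = 0.87/28.1 + 0.13/10.7 = 0.03096 + 0.01215 = 0.04311
R_eff = 1/U_eff = 23.2 ft²·°F·h/BTU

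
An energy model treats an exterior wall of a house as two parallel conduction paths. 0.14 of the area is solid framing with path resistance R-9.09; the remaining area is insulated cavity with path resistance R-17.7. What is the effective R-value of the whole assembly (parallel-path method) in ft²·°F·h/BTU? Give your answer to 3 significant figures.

U_eff = 0.86/17.7 + 0.14/9.09 = 0.04859 + 0.0154 = 0.06399
R_eff = 1/U_eff = 15.63 ft²·°F·h/BTU

15.6 ft²·°F·h/BTU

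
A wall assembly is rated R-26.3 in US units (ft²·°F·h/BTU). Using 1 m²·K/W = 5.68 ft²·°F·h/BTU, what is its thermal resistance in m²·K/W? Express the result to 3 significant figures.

R_SI = 26.3/5.68 = 4.63

4.63 m²·K/W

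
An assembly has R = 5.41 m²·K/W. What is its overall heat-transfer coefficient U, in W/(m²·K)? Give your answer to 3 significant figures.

U = 1/R = 1/5.41 = 0.1848

0.185 W/(m²·K)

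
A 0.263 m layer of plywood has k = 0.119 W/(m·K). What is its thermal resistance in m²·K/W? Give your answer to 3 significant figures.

2.21 m²·K/W

R = L/k = 0.263/0.119 = 2.21 m²·K/W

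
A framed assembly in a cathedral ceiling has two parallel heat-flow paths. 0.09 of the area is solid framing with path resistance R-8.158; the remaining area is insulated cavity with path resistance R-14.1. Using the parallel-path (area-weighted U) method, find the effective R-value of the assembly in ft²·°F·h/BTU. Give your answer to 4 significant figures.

U_eff = 0.91/14.1 + 0.09/8.158 = 0.064539 + 0.011032 = 0.075571
R_eff = 1/U_eff = 13.233 ft²·°F·h/BTU

13.23 ft²·°F·h/BTU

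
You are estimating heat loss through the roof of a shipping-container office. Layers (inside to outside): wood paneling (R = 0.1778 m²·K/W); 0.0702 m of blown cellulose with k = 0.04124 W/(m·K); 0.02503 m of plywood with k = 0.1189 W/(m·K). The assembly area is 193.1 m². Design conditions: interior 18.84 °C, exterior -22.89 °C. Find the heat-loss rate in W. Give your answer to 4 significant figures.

3855 W

0.0702/0.04124 = 1.7022
0.02503/0.1189 = 0.21051
R_total = 0.1778 + 1.7022 + 0.21051 = 2.0905 m²·K/W
Q = A·ΔT/R = 193.1 × (18.84 − (-22.89)) / 2.0905 = 3854.5 W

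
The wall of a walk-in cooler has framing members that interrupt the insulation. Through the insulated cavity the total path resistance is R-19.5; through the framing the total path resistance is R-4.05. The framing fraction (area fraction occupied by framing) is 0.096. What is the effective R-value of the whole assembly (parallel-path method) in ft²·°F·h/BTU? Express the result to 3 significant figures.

U_eff = 0.904/19.5 + 0.096/4.05 = 0.04636 + 0.0237 = 0.07006
R_eff = 1/U_eff = 14.27 ft²·°F·h/BTU

14.3 ft²·°F·h/BTU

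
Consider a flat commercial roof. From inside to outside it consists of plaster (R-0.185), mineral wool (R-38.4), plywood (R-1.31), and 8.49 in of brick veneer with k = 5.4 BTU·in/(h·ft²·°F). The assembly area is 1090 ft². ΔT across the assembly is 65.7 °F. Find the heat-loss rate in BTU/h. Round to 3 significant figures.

1730 BTU/h

8.49/5.4 = 1.572
R_total = 0.185 + 38.4 + 1.31 + 1.572 = 41.47 ft²·°F·h/BTU
Q = A·ΔT/R = 1090 × 65.7 / 41.47 = 1727 BTU/h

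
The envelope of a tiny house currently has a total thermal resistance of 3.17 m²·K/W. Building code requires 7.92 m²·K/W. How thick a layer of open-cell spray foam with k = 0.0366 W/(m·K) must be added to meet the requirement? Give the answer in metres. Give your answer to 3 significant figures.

0.174 m

ΔR = 7.92 − 3.17 = 4.75 m²·K/W
L = ΔR × k = 4.75 × 0.0366 = 0.1739 m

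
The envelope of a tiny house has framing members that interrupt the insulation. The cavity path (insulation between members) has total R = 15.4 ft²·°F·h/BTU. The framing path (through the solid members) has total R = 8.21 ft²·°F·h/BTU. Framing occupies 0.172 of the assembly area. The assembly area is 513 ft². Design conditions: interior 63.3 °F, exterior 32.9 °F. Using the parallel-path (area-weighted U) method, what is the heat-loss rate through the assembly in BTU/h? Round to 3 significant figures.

1170 BTU/h

U_eff = 0.828/15.4 + 0.172/8.21 = 0.05377 + 0.02095 = 0.07472
R_eff = 1/U_eff = 13.38 ft²·°F·h/BTU
Q = 513 × (63.3 − 32.9) / 13.38 = 1165 BTU/h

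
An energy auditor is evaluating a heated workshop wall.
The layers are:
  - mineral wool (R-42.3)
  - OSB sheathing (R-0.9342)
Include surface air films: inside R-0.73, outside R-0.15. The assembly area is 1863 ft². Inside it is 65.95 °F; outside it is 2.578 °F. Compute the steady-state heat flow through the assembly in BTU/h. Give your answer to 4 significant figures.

R_total = 0.73 + 42.3 + 0.9342 + 0.15 = 44.114 ft²·°F·h/BTU
Q = A·ΔT/R = 1863 × (65.95 − 2.578) / 44.114 = 2676.3 BTU/h

2676 BTU/h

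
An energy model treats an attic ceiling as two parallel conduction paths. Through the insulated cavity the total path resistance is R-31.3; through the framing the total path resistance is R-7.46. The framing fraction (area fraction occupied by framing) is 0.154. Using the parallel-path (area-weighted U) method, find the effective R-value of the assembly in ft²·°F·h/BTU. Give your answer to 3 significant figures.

21.0 ft²·°F·h/BTU

U_eff = 0.846/31.3 + 0.154/7.46 = 0.02703 + 0.02064 = 0.04767
R_eff = 1/U_eff = 20.98 ft²·°F·h/BTU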